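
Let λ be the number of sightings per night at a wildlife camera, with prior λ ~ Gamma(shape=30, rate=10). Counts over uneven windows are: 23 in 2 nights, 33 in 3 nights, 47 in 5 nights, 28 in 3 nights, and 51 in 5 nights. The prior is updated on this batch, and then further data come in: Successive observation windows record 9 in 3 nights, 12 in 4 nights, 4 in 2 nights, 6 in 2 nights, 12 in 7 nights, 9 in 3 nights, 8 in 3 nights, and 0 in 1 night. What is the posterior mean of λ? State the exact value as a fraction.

272/53

Total count: 23 + 33 + 47 + 28 + 51 = 182.
Total exposure: 2 + 3 + 5 + 3 + 5 = 18 nights.
After the first batch: Gamma(30 + 182, 10 + 18) = Gamma(212, 28).
Total count: 9 + 12 + 4 + 6 + 12 + 9 + 8 + 0 = 60.
Total exposure: 3 + 4 + 2 + 2 + 7 + 3 + 3 + 1 = 25 nights.
After the second batch: Gamma(212 + 60, 28 + 25) = Gamma(272, 53).
Posterior mean = α'/β' = 272/53.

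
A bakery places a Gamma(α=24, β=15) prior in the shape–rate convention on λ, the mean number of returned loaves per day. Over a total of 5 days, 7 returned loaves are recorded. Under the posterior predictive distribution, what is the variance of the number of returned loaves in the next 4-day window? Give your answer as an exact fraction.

186/25

Total count 7 over total exposure 5 days.
Gamma(α, β) with Poisson data over total exposure Σt gives posterior Gamma(α+Σx, β+Σt) = Gamma(31, 20).
The posterior predictive for a window of length T is Negative Binomial with variance T·α'·(β'+T)/β'² = 4·31·24/400 = 186/25.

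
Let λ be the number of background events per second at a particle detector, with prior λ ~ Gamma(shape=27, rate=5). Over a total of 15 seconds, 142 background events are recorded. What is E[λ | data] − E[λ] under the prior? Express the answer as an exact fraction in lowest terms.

Total count 142 over total exposure 15 seconds.
Gamma(α, β) with Poisson data over total exposure Σt gives posterior Gamma(α+Σx, β+Σt) = Gamma(169, 20).
Posterior mean = 169/20 = 169/20; prior mean = 27/5 = 27/5. Difference = 169/20 − 27/5 = 61/20.

61/20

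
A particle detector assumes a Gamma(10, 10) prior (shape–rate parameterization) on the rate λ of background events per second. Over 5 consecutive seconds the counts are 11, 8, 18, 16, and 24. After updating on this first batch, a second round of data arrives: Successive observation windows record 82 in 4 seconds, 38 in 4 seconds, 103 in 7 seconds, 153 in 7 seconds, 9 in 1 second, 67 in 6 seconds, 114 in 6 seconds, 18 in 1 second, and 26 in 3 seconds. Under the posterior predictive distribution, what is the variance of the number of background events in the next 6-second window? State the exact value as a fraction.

6970/81

Total count: 11 + 8 + 18 + 16 + 24 = 77.
Total exposure: 5 seconds.
After the first batch: Gamma(10 + 77, 10 + 5) = Gamma(87, 15).
Total count: 82 + 38 + 103 + 153 + 9 + 67 + 114 + 18 + 26 = 610.
Total exposure: 4 + 4 + 7 + 7 + 1 + 6 + 6 + 1 + 3 = 39 seconds.
After the second batch: Gamma(87 + 610, 15 + 39) = Gamma(697, 54).
The posterior predictive for a window of length T is Negative Binomial with variance T·α'·(β'+T)/β'² = 6·697·60/2916 = 6970/81.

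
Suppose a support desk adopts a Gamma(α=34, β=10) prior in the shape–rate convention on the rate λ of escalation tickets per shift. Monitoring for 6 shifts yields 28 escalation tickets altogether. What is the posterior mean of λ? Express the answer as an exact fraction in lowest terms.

31/8

Total count 28 over total exposure 6 shifts.
The Gamma prior is conjugate for the Poisson rate, so λ | data ~ Gamma(34+28, 10+6) = Gamma(62, 16).
Posterior mean = α'/β' = 62/16 = 31/8.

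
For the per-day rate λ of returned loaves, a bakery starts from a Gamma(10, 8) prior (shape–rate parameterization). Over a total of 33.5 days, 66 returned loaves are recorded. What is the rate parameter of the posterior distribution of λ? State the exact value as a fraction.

Total count 66 over total exposure 33.5 days.
Posterior: α' = 10 + 66 = 76, β' = 8 + 33.5 = 83/2.

83/2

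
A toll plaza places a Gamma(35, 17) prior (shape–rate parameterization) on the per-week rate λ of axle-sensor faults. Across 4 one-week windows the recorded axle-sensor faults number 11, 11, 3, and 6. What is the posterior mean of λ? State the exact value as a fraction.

22/7

Total count: 11 + 11 + 3 + 6 = 31.
Total exposure: 4 weeks.
Conjugate update: add total count to the shape and total exposure to the rate, giving Gamma(66, 21).
Posterior mean = α'/β' = 66/21 = 22/7.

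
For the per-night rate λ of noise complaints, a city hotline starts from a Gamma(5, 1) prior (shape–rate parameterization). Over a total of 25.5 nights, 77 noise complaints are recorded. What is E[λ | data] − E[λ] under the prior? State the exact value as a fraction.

Total count 77 over total exposure 25.5 nights.
Posterior: α' = 5 + 77 = 82, β' = 1 + 25.5 = 53/2.
Posterior mean = 82/(53/2) = 164/53; prior mean = 5/1 = 5. Difference = 164/53 − 5 = -101/53.

-101/53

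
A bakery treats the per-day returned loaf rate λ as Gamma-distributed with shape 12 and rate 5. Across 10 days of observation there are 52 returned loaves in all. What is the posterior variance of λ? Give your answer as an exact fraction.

Total count 52 over total exposure 10 days.
Posterior: α' = 12 + 52 = 64, β' = 5 + 10 = 15.
Posterior variance = α'/β'² = 64/225.

64/225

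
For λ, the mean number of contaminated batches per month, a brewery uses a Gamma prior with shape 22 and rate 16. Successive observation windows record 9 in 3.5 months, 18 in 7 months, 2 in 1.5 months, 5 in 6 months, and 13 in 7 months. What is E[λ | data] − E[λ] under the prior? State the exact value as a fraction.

101/328

Total count: 9 + 18 + 2 + 5 + 13 = 47.
Total exposure: 3.5 + 7 + 1.5 + 6 + 7 = 25 months.
Conjugate update: add total count to the shape and total exposure to the rate, giving Gamma(69, 41).
Posterior mean = 69/41 = 69/41; prior mean = 22/16 = 11/8. Difference = 69/41 − 11/8 = 101/328.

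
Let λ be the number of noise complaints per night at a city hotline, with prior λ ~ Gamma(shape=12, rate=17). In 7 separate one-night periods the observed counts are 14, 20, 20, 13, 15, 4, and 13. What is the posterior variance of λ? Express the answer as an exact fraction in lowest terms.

37/192

Total count: 14 + 20 + 20 + 13 + 15 + 4 + 13 = 99.
Total exposure: 7 nights.
Conjugate update: add total count to the shape and total exposure to the rate, giving Gamma(111, 24).
Posterior variance = α'/β'² = 111/576 = 37/192.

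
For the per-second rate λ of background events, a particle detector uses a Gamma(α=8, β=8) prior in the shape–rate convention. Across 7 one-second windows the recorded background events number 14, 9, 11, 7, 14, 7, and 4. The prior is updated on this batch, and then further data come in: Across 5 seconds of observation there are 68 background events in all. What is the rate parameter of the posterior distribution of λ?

20

Total count: 14 + 9 + 11 + 7 + 14 + 7 + 4 = 66.
Total exposure: 7 seconds.
After the first batch: Gamma(8 + 66, 8 + 7) = Gamma(74, 15).
Total count 68 over total exposure 5 seconds.
After the second batch: Gamma(74 + 68, 15 + 5) = Gamma(142, 20).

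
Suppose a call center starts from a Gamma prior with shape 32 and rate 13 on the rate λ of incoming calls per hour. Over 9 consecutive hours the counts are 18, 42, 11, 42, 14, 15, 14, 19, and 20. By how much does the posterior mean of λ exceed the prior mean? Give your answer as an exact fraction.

Total count: 18 + 42 + 11 + 42 + 14 + 15 + 14 + 19 + 20 = 195.
Total exposure: 9 hours.
Posterior: α' = 32 + 195 = 227, β' = 13 + 9 = 22.
Posterior mean = 227/22 = 227/22; prior mean = 32/13 = 32/13. Difference = 227/22 − 32/13 = 2247/286.

2247/286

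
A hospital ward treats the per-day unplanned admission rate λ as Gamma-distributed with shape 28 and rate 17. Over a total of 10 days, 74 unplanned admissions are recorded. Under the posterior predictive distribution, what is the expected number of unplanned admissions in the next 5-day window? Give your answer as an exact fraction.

Total count 74 over total exposure 10 days.
Posterior: α' = 28 + 74 = 102, β' = 17 + 10 = 27.
Predictive mean over a 5-day window = T·E[λ|data] = 5·102/27 = 170/9.

170/9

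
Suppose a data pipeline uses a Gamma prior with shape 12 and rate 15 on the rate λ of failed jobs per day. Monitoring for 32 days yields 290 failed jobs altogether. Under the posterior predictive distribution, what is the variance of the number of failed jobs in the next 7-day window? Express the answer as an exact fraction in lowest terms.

Total count 290 over total exposure 32 days.
The Gamma prior is conjugate for the Poisson rate, so λ | data ~ Gamma(12+290, 15+32) = Gamma(302, 47).
The posterior predictive for a window of length T is Negative Binomial with variance T·α'·(β'+T)/β'² = 7·302·54/2209 = 114156/2209.

114156/2209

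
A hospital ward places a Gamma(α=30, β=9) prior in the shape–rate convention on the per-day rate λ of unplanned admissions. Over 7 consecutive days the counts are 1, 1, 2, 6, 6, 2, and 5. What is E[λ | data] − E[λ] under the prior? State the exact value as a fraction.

-1/48

Total count: 1 + 1 + 2 + 6 + 6 + 2 + 5 = 23.
Total exposure: 7 days.
Gamma(α, β) with Poisson data over total exposure Σt gives posterior Gamma(α+Σx, β+Σt) = Gamma(53, 16).
Posterior mean = 53/16 = 53/16; prior mean = 30/9 = 10/3. Difference = 53/16 − 10/3 = -1/48.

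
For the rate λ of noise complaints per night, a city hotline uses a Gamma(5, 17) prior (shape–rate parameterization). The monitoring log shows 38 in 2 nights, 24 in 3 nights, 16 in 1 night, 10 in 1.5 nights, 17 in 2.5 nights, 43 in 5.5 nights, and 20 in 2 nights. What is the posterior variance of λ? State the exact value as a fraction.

692/4761

Total count: 38 + 24 + 16 + 10 + 17 + 43 + 20 = 168.
Total exposure: 2 + 3 + 1 + 1.5 + 2.5 + 5.5 + 2 = 17.5 nights.
The Gamma prior is conjugate for the Poisson rate, so λ | data ~ Gamma(5+168, 17+17.5) = Gamma(173, 69/2).
Posterior variance = α'/β'² = 173/(4761/4) = 692/4761.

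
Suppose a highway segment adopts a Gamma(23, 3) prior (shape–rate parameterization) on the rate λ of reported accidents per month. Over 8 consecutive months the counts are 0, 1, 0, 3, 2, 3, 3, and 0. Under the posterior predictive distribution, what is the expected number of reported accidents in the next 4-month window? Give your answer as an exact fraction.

Total count: 0 + 1 + 0 + 3 + 2 + 3 + 3 + 0 = 12.
Total exposure: 8 months.
The Gamma prior is conjugate for the Poisson rate, so λ | data ~ Gamma(23+12, 3+8) = Gamma(35, 11).
Predictive mean over a 4-month window = T·E[λ|data] = 4·35/11 = 140/11.

140/11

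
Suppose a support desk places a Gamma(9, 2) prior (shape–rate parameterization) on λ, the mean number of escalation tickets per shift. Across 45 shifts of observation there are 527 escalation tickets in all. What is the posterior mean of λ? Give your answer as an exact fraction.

Total count 527 over total exposure 45 shifts.
By Gamma–Poisson conjugacy, the posterior is Gamma(α + Σx, β + Σt) = Gamma(9 + 527, 2 + 45) = Gamma(536, 47).
Posterior mean = α'/β' = 536/47.

536/47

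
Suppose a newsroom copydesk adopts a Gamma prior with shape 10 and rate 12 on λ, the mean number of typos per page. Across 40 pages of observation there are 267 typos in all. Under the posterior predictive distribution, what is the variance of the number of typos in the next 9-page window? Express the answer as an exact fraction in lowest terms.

Total count 267 over total exposure 40 pages.
By Gamma–Poisson conjugacy, the posterior is Gamma(α + Σx, β + Σt) = Gamma(10 + 267, 12 + 40) = Gamma(277, 52).
The posterior predictive for a window of length T is Negative Binomial with variance T·α'·(β'+T)/β'² = 9·277·61/2704 = 152073/2704.

152073/2704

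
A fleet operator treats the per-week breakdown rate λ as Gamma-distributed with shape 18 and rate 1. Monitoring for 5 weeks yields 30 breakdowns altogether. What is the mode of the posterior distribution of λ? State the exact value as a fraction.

Total count 30 over total exposure 5 weeks.
The Gamma prior is conjugate for the Poisson rate, so λ | data ~ Gamma(18+30, 1+5) = Gamma(48, 6).
Posterior mode = (α'−1)/β' = 47/6.

47/6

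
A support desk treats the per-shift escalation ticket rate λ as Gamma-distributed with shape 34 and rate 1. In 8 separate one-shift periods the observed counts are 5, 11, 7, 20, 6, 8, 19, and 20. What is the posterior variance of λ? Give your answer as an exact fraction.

Total count: 5 + 11 + 7 + 20 + 6 + 8 + 19 + 20 = 96.
Total exposure: 8 shifts.
The Gamma prior is conjugate for the Poisson rate, so λ | data ~ Gamma(34+96, 1+8) = Gamma(130, 9).
Posterior variance = α'/β'² = 130/81.

130/81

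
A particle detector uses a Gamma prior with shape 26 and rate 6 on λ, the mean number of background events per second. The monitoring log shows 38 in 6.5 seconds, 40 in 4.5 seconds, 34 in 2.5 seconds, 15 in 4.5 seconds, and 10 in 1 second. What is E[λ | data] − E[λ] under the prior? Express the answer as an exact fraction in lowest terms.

Total count: 38 + 40 + 34 + 15 + 10 = 137.
Total exposure: 6.5 + 4.5 + 2.5 + 4.5 + 1 = 19 seconds.
Gamma(α, β) with Poisson data over total exposure Σt gives posterior Gamma(α+Σx, β+Σt) = Gamma(163, 25).
Posterior mean = 163/25 = 163/25; prior mean = 26/6 = 13/3. Difference = 163/25 − 13/3 = 164/75.

164/75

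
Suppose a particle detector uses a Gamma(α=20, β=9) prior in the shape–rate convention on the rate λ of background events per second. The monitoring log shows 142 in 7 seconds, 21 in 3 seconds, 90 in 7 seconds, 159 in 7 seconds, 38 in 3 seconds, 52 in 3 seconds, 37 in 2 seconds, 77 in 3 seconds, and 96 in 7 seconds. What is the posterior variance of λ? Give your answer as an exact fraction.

244/867

Total count: 142 + 21 + 90 + 159 + 38 + 52 + 37 + 77 + 96 = 712.
Total exposure: 7 + 3 + 7 + 7 + 3 + 3 + 2 + 3 + 7 = 42 seconds.
By Gamma–Poisson conjugacy, the posterior is Gamma(α + Σx, β + Σt) = Gamma(20 + 712, 9 + 42) = Gamma(732, 51).
Posterior variance = α'/β'² = 732/2601 = 244/867.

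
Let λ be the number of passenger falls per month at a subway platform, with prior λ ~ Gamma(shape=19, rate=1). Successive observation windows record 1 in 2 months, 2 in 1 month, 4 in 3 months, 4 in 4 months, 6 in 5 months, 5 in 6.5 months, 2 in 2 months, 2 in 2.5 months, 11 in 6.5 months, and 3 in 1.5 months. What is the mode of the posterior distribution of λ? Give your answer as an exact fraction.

58/35

Total count: 1 + 2 + 4 + 4 + 6 + 5 + 2 + 2 + 11 + 3 = 40.
Total exposure: 2 + 1 + 3 + 4 + 5 + 6.5 + 2 + 2.5 + 6.5 + 1.5 = 34 months.
Gamma(α, β) with Poisson data over total exposure Σt gives posterior Gamma(α+Σx, β+Σt) = Gamma(59, 35).
Posterior mode = (α'−1)/β' = 58/35.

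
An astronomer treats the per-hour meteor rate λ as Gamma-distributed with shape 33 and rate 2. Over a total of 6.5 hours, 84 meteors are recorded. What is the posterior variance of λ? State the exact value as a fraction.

468/289

Total count 84 over total exposure 6.5 hours.
Gamma(α, β) with Poisson data over total exposure Σt gives posterior Gamma(α+Σx, β+Σt) = Gamma(117, 17/2).
Posterior variance = α'/β'² = 117/(289/4) = 468/289.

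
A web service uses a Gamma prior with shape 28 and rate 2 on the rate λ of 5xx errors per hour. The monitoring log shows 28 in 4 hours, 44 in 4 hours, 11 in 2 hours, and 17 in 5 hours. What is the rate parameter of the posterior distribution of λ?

Total count: 28 + 44 + 11 + 17 = 100.
Total exposure: 4 + 4 + 2 + 5 = 15 hours.
By Gamma–Poisson conjugacy, the posterior is Gamma(α + Σx, β + Σt) = Gamma(28 + 100, 2 + 15) = Gamma(128, 17).

17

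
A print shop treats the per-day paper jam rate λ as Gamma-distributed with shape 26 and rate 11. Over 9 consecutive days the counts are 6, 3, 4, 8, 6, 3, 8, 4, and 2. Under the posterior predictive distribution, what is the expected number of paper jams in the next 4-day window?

Total count: 6 + 3 + 4 + 8 + 6 + 3 + 8 + 4 + 2 = 44.
Total exposure: 9 days.
By Gamma–Poisson conjugacy, the posterior is Gamma(α + Σx, β + Σt) = Gamma(26 + 44, 11 + 9) = Gamma(70, 20).
Predictive mean over a 4-day window = T·E[λ|data] = 4·70/20 = 14.

14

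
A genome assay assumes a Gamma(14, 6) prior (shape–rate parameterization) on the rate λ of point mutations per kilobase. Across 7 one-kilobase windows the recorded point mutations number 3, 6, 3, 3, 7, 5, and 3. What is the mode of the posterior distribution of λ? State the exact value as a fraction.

43/13

Total count: 3 + 6 + 3 + 3 + 7 + 5 + 3 = 30.
Total exposure: 7 kilobases.
Posterior: α' = 14 + 30 = 44, β' = 6 + 7 = 13.
Posterior mode = (α'−1)/β' = 43/13.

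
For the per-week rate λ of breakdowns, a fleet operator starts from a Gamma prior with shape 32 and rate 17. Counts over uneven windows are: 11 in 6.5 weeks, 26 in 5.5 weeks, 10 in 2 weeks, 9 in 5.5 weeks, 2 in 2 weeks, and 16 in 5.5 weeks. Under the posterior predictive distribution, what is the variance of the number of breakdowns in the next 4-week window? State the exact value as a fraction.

1272/121

Total count: 11 + 26 + 10 + 9 + 2 + 16 = 74.
Total exposure: 6.5 + 5.5 + 2 + 5.5 + 2 + 5.5 = 27 weeks.
By Gamma–Poisson conjugacy, the posterior is Gamma(α + Σx, β + Σt) = Gamma(32 + 74, 17 + 27) = Gamma(106, 44).
The posterior predictive for a window of length T is Negative Binomial with variance T·α'·(β'+T)/β'² = 4·106·48/1936 = 1272/121.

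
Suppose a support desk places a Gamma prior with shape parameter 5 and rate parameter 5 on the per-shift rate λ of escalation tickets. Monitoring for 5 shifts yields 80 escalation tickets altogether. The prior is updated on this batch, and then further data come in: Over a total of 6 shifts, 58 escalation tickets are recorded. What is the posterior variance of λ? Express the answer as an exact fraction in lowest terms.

Total count 80 over total exposure 5 shifts.
After the first batch: Gamma(5 + 80, 5 + 5) = Gamma(85, 10).
Total count 58 over total exposure 6 shifts.
After the second batch: Gamma(85 + 58, 10 + 6) = Gamma(143, 16).
Posterior variance = α'/β'² = 143/256.

143/256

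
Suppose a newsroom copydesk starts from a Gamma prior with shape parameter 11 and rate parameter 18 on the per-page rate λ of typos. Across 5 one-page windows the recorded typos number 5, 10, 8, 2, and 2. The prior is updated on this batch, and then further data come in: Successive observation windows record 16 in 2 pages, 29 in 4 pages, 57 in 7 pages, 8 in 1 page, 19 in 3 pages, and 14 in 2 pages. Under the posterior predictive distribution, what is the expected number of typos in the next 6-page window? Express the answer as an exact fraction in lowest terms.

Total count: 5 + 10 + 8 + 2 + 2 = 27.
Total exposure: 5 pages.
After the first batch: Gamma(11 + 27, 18 + 5) = Gamma(38, 23).
Total count: 16 + 29 + 57 + 8 + 19 + 14 = 143.
Total exposure: 2 + 4 + 7 + 1 + 3 + 2 = 19 pages.
After the second batch: Gamma(38 + 143, 23 + 19) = Gamma(181, 42).
Predictive mean over a 6-page window = T·E[λ|data] = 6·181/42 = 181/7.

181/7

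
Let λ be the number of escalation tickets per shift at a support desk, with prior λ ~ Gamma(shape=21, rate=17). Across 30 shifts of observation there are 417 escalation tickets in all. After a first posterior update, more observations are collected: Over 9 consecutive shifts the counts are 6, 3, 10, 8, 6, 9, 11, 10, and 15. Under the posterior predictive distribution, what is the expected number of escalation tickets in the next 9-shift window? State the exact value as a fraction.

1161/14

Total count 417 over total exposure 30 shifts.
After the first batch: Gamma(21 + 417, 17 + 30) = Gamma(438, 47).
Total count: 6 + 3 + 10 + 8 + 6 + 9 + 11 + 10 + 15 = 78.
Total exposure: 9 shifts.
After the second batch: Gamma(438 + 78, 47 + 9) = Gamma(516, 56).
Predictive mean over a 9-shift window = T·E[λ|data] = 9·516/56 = 1161/14.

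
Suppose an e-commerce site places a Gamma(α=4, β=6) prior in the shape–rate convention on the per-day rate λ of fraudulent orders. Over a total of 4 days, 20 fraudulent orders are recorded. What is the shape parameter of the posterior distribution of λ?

24

Total count 20 over total exposure 4 days.
Conjugate update: add total count to the shape and total exposure to the rate, giving Gamma(24, 10).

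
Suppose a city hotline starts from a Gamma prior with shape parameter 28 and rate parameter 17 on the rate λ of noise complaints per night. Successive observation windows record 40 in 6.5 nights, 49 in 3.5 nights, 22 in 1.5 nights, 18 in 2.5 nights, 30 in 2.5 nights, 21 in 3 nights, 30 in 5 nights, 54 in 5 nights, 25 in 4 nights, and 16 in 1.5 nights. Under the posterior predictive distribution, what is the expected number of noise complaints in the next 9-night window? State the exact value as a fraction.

2997/52

Total count: 40 + 49 + 22 + 18 + 30 + 21 + 30 + 54 + 25 + 16 = 305.
Total exposure: 6.5 + 3.5 + 1.5 + 2.5 + 2.5 + 3 + 5 + 5 + 4 + 1.5 = 35 nights.
Gamma(α, β) with Poisson data over total exposure Σt gives posterior Gamma(α+Σx, β+Σt) = Gamma(333, 52).
Predictive mean over a 9-night window = T·E[λ|data] = 9·333/52 = 2997/52.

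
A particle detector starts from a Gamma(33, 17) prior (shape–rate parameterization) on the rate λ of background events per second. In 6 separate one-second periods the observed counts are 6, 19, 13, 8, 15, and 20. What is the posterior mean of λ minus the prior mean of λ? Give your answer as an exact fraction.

1179/391

Total count: 6 + 19 + 13 + 8 + 15 + 20 = 81.
Total exposure: 6 seconds.
By Gamma–Poisson conjugacy, the posterior is Gamma(α + Σx, β + Σt) = Gamma(33 + 81, 17 + 6) = Gamma(114, 23).
Posterior mean = 114/23 = 114/23; prior mean = 33/17 = 33/17. Difference = 114/23 − 33/17 = 1179/391.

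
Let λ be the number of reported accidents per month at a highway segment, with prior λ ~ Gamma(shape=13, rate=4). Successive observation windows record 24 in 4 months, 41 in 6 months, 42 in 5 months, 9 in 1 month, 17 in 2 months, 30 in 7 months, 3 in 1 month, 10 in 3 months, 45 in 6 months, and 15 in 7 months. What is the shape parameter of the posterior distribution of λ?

Total count: 24 + 41 + 42 + 9 + 17 + 30 + 3 + 10 + 45 + 15 = 236.
Total exposure: 4 + 6 + 5 + 1 + 2 + 7 + 1 + 3 + 6 + 7 = 42 months.
By Gamma–Poisson conjugacy, the posterior is Gamma(α + Σx, β + Σt) = Gamma(13 + 236, 4 + 42) = Gamma(249, 46).

249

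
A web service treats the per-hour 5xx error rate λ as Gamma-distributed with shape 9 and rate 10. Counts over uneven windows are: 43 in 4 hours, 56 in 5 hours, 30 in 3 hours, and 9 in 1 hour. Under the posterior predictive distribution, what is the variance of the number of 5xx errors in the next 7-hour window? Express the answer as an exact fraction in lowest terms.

Total count: 43 + 56 + 30 + 9 = 138.
Total exposure: 4 + 5 + 3 + 1 = 13 hours.
By Gamma–Poisson conjugacy, the posterior is Gamma(α + Σx, β + Σt) = Gamma(9 + 138, 10 + 13) = Gamma(147, 23).
The posterior predictive for a window of length T is Negative Binomial with variance T·α'·(β'+T)/β'² = 7·147·30/529 = 30870/529.

30870/529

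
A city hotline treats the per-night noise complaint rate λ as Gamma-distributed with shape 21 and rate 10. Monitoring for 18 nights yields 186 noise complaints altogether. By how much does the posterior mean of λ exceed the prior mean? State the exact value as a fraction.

Total count 186 over total exposure 18 nights.
By Gamma–Poisson conjugacy, the posterior is Gamma(α + Σx, β + Σt) = Gamma(21 + 186, 10 + 18) = Gamma(207, 28).
Posterior mean = 207/28 = 207/28; prior mean = 21/10 = 21/10. Difference = 207/28 − 21/10 = 741/140.

741/140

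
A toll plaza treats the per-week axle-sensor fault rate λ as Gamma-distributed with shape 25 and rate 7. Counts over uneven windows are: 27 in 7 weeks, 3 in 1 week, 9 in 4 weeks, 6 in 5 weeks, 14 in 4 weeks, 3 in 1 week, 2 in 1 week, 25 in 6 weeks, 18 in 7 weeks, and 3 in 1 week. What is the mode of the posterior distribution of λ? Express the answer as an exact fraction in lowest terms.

Total count: 27 + 3 + 9 + 6 + 14 + 3 + 2 + 25 + 18 + 3 = 110.
Total exposure: 7 + 1 + 4 + 5 + 4 + 1 + 1 + 6 + 7 + 1 = 37 weeks.
By Gamma–Poisson conjugacy, the posterior is Gamma(α + Σx, β + Σt) = Gamma(25 + 110, 7 + 37) = Gamma(135, 44).
Posterior mode = (α'−1)/β' = 134/44 = 67/22.

67/22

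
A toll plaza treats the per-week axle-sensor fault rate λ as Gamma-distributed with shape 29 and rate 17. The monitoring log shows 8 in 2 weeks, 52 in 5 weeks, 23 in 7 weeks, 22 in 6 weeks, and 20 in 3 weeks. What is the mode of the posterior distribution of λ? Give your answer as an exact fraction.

Total count: 8 + 52 + 23 + 22 + 20 = 125.
Total exposure: 2 + 5 + 7 + 6 + 3 = 23 weeks.
Gamma(α, β) with Poisson data over total exposure Σt gives posterior Gamma(α+Σx, β+Σt) = Gamma(154, 40).
Posterior mode = (α'−1)/β' = 153/40.

153/40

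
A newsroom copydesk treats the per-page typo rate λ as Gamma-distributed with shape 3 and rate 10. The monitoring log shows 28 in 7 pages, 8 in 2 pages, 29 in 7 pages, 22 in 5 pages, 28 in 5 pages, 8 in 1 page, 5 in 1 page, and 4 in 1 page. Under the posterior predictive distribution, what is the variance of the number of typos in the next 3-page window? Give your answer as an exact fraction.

Total count: 28 + 8 + 29 + 22 + 28 + 8 + 5 + 4 = 132.
Total exposure: 7 + 2 + 7 + 5 + 5 + 1 + 1 + 1 = 29 pages.
Gamma(α, β) with Poisson data over total exposure Σt gives posterior Gamma(α+Σx, β+Σt) = Gamma(135, 39).
The posterior predictive for a window of length T is Negative Binomial with variance T·α'·(β'+T)/β'² = 3·135·42/1521 = 1890/169.

1890/169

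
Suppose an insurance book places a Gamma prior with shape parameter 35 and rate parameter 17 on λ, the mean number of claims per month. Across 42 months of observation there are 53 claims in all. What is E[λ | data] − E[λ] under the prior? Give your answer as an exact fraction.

-569/1003

Total count 53 over total exposure 42 months.
Posterior: α' = 35 + 53 = 88, β' = 17 + 42 = 59.
Posterior mean = 88/59 = 88/59; prior mean = 35/17 = 35/17. Difference = 88/59 − 35/17 = -569/1003.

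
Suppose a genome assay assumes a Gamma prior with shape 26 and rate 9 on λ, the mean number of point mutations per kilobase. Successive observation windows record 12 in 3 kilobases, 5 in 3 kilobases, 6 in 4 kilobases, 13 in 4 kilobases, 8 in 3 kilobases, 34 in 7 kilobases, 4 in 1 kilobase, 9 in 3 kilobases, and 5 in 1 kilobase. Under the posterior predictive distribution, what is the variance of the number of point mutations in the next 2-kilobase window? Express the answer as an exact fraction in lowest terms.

2440/361

Total count: 12 + 5 + 6 + 13 + 8 + 34 + 4 + 9 + 5 = 96.
Total exposure: 3 + 3 + 4 + 4 + 3 + 7 + 1 + 3 + 1 = 29 kilobases.
Gamma(α, β) with Poisson data over total exposure Σt gives posterior Gamma(α+Σx, β+Σt) = Gamma(122, 38).
The posterior predictive for a window of length T is Negative Binomial with variance T·α'·(β'+T)/β'² = 2·122·40/1444 = 2440/361.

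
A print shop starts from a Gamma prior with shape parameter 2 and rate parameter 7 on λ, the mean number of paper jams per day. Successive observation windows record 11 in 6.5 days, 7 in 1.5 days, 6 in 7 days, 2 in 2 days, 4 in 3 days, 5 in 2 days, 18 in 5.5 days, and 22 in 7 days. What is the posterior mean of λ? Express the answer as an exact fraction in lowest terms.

154/83

Total count: 11 + 7 + 6 + 2 + 4 + 5 + 18 + 22 = 75.
Total exposure: 6.5 + 1.5 + 7 + 2 + 3 + 2 + 5.5 + 7 = 34.5 days.
Gamma(α, β) with Poisson data over total exposure Σt gives posterior Gamma(α+Σx, β+Σt) = Gamma(77, 83/2).
Posterior mean = α'/β' = 77/(83/2) = 154/83.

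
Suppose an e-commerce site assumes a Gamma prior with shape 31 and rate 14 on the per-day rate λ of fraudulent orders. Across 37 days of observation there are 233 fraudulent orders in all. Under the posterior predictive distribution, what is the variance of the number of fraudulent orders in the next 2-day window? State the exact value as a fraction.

9328/867

Total count 233 over total exposure 37 days.
Posterior: α' = 31 + 233 = 264, β' = 14 + 37 = 51.
The posterior predictive for a window of length T is Negative Binomial with variance T·α'·(β'+T)/β'² = 2·264·53/2601 = 9328/867.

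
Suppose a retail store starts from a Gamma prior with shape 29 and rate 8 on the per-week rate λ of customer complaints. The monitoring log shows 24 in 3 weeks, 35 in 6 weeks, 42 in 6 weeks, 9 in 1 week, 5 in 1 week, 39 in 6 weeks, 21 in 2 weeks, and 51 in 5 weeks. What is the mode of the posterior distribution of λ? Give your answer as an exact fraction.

127/19

Total count: 24 + 35 + 42 + 9 + 5 + 39 + 21 + 51 = 226.
Total exposure: 3 + 6 + 6 + 1 + 1 + 6 + 2 + 5 = 30 weeks.
By Gamma–Poisson conjugacy, the posterior is Gamma(α + Σx, β + Σt) = Gamma(29 + 226, 8 + 30) = Gamma(255, 38).
Posterior mode = (α'−1)/β' = 254/38 = 127/19.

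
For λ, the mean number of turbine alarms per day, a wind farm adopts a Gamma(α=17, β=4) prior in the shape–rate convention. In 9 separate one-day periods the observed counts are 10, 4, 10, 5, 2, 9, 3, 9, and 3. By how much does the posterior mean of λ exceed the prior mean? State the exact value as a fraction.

Total count: 10 + 4 + 10 + 5 + 2 + 9 + 3 + 9 + 3 = 55.
Total exposure: 9 days.
Conjugate update: add total count to the shape and total exposure to the rate, giving Gamma(72, 13).
Posterior mean = 72/13 = 72/13; prior mean = 17/4 = 17/4. Difference = 72/13 − 17/4 = 67/52.

67/52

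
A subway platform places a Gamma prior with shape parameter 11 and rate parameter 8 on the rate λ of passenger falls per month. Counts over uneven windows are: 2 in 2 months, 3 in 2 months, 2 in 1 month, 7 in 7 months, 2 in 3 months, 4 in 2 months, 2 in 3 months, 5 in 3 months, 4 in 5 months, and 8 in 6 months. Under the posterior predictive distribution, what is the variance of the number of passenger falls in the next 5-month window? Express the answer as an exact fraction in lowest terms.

5875/882

Total count: 2 + 3 + 2 + 7 + 2 + 4 + 2 + 5 + 4 + 8 = 39.
Total exposure: 2 + 2 + 1 + 7 + 3 + 2 + 3 + 3 + 5 + 6 = 34 months.
Posterior: α' = 11 + 39 = 50, β' = 8 + 34 = 42.
The posterior predictive for a window of length T is Negative Binomial with variance T·α'·(β'+T)/β'² = 5·50·47/1764 = 5875/882.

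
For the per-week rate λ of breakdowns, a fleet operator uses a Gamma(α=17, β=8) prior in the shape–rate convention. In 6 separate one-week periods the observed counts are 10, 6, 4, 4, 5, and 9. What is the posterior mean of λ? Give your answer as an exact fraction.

55/14

Total count: 10 + 6 + 4 + 4 + 5 + 9 = 38.
Total exposure: 6 weeks.
By Gamma–Poisson conjugacy, the posterior is Gamma(α + Σx, β + Σt) = Gamma(17 + 38, 8 + 6) = Gamma(55, 14).
Posterior mean = α'/β' = 55/14.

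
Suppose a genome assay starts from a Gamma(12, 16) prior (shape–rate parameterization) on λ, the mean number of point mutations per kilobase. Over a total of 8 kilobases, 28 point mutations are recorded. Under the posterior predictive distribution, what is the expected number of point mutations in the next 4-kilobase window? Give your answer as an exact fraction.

Total count 28 over total exposure 8 kilobases.
The Gamma prior is conjugate for the Poisson rate, so λ | data ~ Gamma(12+28, 16+8) = Gamma(40, 24).
Predictive mean over a 4-kilobase window = T·E[λ|data] = 4·40/24 = 20/3.

20/3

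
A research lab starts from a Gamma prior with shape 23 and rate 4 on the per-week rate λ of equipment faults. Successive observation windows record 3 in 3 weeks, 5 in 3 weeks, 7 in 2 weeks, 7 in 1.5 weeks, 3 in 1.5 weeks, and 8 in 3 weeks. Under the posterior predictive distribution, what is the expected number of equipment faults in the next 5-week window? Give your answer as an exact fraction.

Total count: 3 + 5 + 7 + 7 + 3 + 8 = 33.
Total exposure: 3 + 3 + 2 + 1.5 + 1.5 + 3 = 14 weeks.
The Gamma prior is conjugate for the Poisson rate, so λ | data ~ Gamma(23+33, 4+14) = Gamma(56, 18).
Predictive mean over a 5-week window = T·E[λ|data] = 5·56/18 = 140/9.

140/9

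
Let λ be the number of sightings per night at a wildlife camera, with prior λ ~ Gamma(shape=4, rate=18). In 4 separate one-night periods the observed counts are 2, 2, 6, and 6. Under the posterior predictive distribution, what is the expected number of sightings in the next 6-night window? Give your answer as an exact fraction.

Total count: 2 + 2 + 6 + 6 = 16.
Total exposure: 4 nights.
Gamma(α, β) with Poisson data over total exposure Σt gives posterior Gamma(α+Σx, β+Σt) = Gamma(20, 22).
Predictive mean over a 6-night window = T·E[λ|data] = 6·20/22 = 60/11.

60/11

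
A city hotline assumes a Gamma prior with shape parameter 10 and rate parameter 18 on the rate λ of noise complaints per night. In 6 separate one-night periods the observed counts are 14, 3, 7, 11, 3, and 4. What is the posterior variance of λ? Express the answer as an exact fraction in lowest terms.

13/144

Total count: 14 + 3 + 7 + 11 + 3 + 4 = 42.
Total exposure: 6 nights.
The Gamma prior is conjugate for the Poisson rate, so λ | data ~ Gamma(10+42, 18+6) = Gamma(52, 24).
Posterior variance = α'/β'² = 52/576 = 13/144.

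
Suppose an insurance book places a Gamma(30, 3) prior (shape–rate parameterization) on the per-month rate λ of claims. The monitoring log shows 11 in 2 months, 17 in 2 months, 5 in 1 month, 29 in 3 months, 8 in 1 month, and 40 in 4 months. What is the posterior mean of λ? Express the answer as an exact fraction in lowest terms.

Total count: 11 + 17 + 5 + 29 + 8 + 40 = 110.
Total exposure: 2 + 2 + 1 + 3 + 1 + 4 = 13 months.
The Gamma prior is conjugate for the Poisson rate, so λ | data ~ Gamma(30+110, 3+13) = Gamma(140, 16).
Posterior mean = α'/β' = 140/16 = 35/4.

35/4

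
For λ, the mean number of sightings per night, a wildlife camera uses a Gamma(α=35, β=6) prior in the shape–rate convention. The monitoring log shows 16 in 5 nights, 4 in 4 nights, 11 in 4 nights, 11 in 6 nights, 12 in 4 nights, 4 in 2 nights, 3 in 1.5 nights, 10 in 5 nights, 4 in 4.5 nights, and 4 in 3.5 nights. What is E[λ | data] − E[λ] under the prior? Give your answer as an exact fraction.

-1817/546

Total count: 16 + 4 + 11 + 11 + 12 + 4 + 3 + 10 + 4 + 4 = 79.
Total exposure: 5 + 4 + 4 + 6 + 4 + 2 + 1.5 + 5 + 4.5 + 3.5 = 39.5 nights.
Posterior: α' = 35 + 79 = 114, β' = 6 + 39.5 = 91/2.
Posterior mean = 114/(91/2) = 228/91; prior mean = 35/6 = 35/6. Difference = 228/91 − 35/6 = -1817/546.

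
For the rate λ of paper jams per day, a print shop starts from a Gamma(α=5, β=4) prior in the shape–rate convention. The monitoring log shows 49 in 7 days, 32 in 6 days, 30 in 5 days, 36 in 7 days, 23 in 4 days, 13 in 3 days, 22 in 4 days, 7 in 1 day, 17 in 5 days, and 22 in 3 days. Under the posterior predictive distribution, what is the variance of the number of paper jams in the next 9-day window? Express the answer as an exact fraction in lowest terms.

133632/2401

Total count: 49 + 32 + 30 + 36 + 23 + 13 + 22 + 7 + 17 + 22 = 251.
Total exposure: 7 + 6 + 5 + 7 + 4 + 3 + 4 + 1 + 5 + 3 = 45 days.
Posterior: α' = 5 + 251 = 256, β' = 4 + 45 = 49.
The posterior predictive for a window of length T is Negative Binomial with variance T·α'·(β'+T)/β'² = 9·256·58/2401 = 133632/2401.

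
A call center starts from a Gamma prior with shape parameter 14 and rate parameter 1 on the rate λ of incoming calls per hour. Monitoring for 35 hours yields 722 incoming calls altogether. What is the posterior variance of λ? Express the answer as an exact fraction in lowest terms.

Total count 722 over total exposure 35 hours.
By Gamma–Poisson conjugacy, the posterior is Gamma(α + Σx, β + Σt) = Gamma(14 + 722, 1 + 35) = Gamma(736, 36).
Posterior variance = α'/β'² = 736/1296 = 46/81.

46/81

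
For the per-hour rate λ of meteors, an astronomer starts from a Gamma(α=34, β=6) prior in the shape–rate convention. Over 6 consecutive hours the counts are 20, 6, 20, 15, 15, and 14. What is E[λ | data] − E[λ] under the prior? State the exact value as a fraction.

14/3

Total count: 20 + 6 + 20 + 15 + 15 + 14 = 90.
Total exposure: 6 hours.
The Gamma prior is conjugate for the Poisson rate, so λ | data ~ Gamma(34+90, 6+6) = Gamma(124, 12).
Posterior mean = 124/12 = 31/3; prior mean = 34/6 = 17/3. Difference = 31/3 − 17/3 = 14/3.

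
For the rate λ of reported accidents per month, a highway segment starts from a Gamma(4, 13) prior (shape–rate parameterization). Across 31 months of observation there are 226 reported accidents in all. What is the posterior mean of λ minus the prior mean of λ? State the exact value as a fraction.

Total count 226 over total exposure 31 months.
By Gamma–Poisson conjugacy, the posterior is Gamma(α + Σx, β + Σt) = Gamma(4 + 226, 13 + 31) = Gamma(230, 44).
Posterior mean = 230/44 = 115/22; prior mean = 4/13 = 4/13. Difference = 115/22 − 4/13 = 1407/286.

1407/286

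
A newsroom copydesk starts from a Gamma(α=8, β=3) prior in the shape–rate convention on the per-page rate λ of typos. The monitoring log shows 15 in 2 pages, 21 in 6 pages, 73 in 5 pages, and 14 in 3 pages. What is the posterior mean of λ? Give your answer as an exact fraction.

131/19

Total count: 15 + 21 + 73 + 14 = 123.
Total exposure: 2 + 6 + 5 + 3 = 16 pages.
Conjugate update: add total count to the shape and total exposure to the rate, giving Gamma(131, 19).
Posterior mean = α'/β' = 131/19.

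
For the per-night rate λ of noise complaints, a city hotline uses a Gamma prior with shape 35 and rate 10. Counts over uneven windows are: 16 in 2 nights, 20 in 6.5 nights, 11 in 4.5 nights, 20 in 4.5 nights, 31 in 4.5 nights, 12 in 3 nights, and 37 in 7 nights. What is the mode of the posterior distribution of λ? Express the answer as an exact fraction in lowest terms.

Total count: 16 + 20 + 11 + 20 + 31 + 12 + 37 = 147.
Total exposure: 2 + 6.5 + 4.5 + 4.5 + 4.5 + 3 + 7 = 32 nights.
Posterior: α' = 35 + 147 = 182, β' = 10 + 32 = 42.
Posterior mode = (α'−1)/β' = 181/42.

181/42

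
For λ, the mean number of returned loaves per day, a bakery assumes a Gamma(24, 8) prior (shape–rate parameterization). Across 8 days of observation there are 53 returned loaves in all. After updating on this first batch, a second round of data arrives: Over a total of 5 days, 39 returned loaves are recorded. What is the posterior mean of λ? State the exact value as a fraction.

116/21

Total count 53 over total exposure 8 days.
After the first batch: Gamma(24 + 53, 8 + 8) = Gamma(77, 16).
Total count 39 over total exposure 5 days.
After the second batch: Gamma(77 + 39, 16 + 5) = Gamma(116, 21).
Posterior mean = α'/β' = 116/21.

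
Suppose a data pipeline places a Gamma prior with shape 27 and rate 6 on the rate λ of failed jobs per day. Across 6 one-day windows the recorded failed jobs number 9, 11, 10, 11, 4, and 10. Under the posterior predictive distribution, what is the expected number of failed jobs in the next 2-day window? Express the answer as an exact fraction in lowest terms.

41/3

Total count: 9 + 11 + 10 + 11 + 4 + 10 = 55.
Total exposure: 6 days.
By Gamma–Poisson conjugacy, the posterior is Gamma(α + Σx, β + Σt) = Gamma(27 + 55, 6 + 6) = Gamma(82, 12).
Predictive mean over a 2-day window = T·E[λ|data] = 2·82/12 = 41/3.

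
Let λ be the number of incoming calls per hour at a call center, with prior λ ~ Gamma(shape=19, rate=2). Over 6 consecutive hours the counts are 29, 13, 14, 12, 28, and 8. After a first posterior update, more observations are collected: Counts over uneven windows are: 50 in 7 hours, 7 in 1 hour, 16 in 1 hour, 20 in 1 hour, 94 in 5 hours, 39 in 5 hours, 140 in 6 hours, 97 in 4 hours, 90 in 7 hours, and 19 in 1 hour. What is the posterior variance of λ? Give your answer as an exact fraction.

695/2116

Total count: 29 + 13 + 14 + 12 + 28 + 8 = 104.
Total exposure: 6 hours.
After the first batch: Gamma(19 + 104, 2 + 6) = Gamma(123, 8).
Total count: 50 + 7 + 16 + 20 + 94 + 39 + 140 + 97 + 90 + 19 = 572.
Total exposure: 7 + 1 + 1 + 1 + 5 + 5 + 6 + 4 + 7 + 1 = 38 hours.
After the second batch: Gamma(123 + 572, 8 + 38) = Gamma(695, 46).
Posterior variance = α'/β'² = 695/2116.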